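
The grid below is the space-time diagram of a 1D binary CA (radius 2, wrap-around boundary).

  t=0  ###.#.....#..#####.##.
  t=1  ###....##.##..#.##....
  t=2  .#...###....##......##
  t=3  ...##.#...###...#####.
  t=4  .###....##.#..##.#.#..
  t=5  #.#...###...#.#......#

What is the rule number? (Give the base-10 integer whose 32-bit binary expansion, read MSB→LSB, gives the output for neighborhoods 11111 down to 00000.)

1652998747

  [31] ##### => .  t=0,i=15
  [30] ####. => #  t=0,i=16
  [29] ###.# => #  t=0,i=2
  [28] ###.. => .  t=1,i=2
  [27] ##.## => .  t=0,i=18
  [26] ##.#. => .  t=0,i=3
  [25] ##..# => #  t=1,i=12
  [24] ##... => .  t=1,i=3
  [23] #.### => #  t=0,i=0
  [22] #.##. => .  t=0,i=19
  [21] #.#.# => .  t=4,i=17
  [20] #.#.. => .  t=0,i=4
  [19] #..## => .  t=0,i=12
  [18] #..#. => #  t=1,i=13
  [17] #...# => #  t=2,i=3
  [16] #.... => .  t=0,i=6
  [15] .#### => #  t=0,i=14
  [14] .###. => #  t=0,i=1
  [13] .##.# => .  t=0,i=20
  [12] .##.. => .  t=1,i=11
  [11] .#.## => .  t=1,i=15
  [10] .#.#. => .  t=4,i=18
  [9] .#..# => #  t=0,i=11
  [8] .#... => .  t=0,i=5
  [7] ..### => .  t=0,i=13
  [6] ..##. => #  t=1,i=7
  [5] ..#.# => .  t=1,i=14
  [4] ..#.. => #  t=0,i=10
  [3] ...## => #  t=1,i=6
  [2] ...#. => .  t=0,i=9
  [1] ....# => #  t=0,i=8
  [0] ..... => #  t=0,i=7
  bits 01100010100001101100001001011011 = 1652998747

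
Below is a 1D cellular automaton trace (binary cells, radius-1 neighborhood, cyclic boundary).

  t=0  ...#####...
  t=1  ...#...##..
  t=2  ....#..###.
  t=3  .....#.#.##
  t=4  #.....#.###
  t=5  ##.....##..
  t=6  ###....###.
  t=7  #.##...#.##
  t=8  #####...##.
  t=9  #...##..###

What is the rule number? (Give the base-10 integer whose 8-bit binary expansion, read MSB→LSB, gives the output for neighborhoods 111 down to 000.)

120

  [7] ### => .  t=0,i=4
  [6] ##. => #  t=0,i=7
  [5] #.# => #  t=3,i=6
  [4] #.. => #  t=0,i=8
  [3] .## => #  t=0,i=3
  [2] .#. => .  t=1,i=3
  [1] ..# => .  t=0,i=2
  [0] ... => .  t=0,i=0
  bits 01111000 = 120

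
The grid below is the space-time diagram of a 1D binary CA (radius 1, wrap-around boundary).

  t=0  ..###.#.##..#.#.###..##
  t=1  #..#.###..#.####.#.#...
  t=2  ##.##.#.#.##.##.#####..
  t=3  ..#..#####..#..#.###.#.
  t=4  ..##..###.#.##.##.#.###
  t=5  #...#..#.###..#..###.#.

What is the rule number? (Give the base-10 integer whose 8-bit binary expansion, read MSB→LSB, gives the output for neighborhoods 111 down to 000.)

180

  ###|#  b7=1 t=0,i=3
  ##.|.  b6=0 t=0,i=4
  #.#|#  b5=1 t=0,i=5
  #..|#  b4=1 t=0,i=0
  .##|.  b3=0 t=0,i=2
  .#.|#  b2=1 t=0,i=6
  ..#|.  b1=0 t=0,i=1
  ...|.  b0=0 t=1,i=21
  bits 10110100 = 180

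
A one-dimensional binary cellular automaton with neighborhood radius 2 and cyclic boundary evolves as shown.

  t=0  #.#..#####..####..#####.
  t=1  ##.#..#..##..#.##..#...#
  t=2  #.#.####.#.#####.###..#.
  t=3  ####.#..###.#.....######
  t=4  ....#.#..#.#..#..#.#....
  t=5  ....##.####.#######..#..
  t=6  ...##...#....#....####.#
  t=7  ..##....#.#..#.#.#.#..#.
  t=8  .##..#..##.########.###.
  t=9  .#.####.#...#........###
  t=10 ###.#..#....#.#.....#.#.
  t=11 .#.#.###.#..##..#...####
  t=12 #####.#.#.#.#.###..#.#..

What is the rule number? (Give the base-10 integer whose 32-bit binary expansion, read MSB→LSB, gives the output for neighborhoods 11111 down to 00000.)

375770744

  #####|.  b31=0 t=0,i=7
  ####.|.  b30=0 t=0,i=8
  ###.#|.  b29=0 t=0,i=22
  ###..|#  b28=1 t=0,i=9
  ##.##|.  b27=0 t=2,i=16
  ##.#.|#  b26=1 t=0,i=23
  ##..#|#  b25=1 t=0,i=10
  ##...|.  b24=0 t=6,i=5
  #.###|.  b23=0 t=2,i=4
  #.##.|#  b22=1 t=1,i=15
  #.#.#|#  b21=1 t=0,i=0
  #.#..|.  b20=0 t=0,i=2
  #..##|.  b19=0 t=0,i=4
  #..#.|#  b18=1 t=1,i=5
  #...#|.  b17=0 t=1,i=21
  #....|#  b16=1 t=3,i=14
  .####|#  b15=1 t=0,i=6
  .###.|#  b14=1 t=1,i=0
  .##.#|.  b13=0 t=5,i=5
  .##..|.  b12=0 t=1,i=10
  .#.##|#  b11=1 t=1,i=14
  .#.#.|#  b10=1 t=0,i=1
  .#..#|#  b9=1 t=0,i=3
  .#...|.  b8=0 t=1,i=20
  ..###|.  b7=0 t=0,i=5
  ..##.|#  b6=1 t=1,i=9
  ..#.#|#  b5=1 t=1,i=13
  ..#..|#  b4=1 t=1,i=6
  ...##|#  b3=1 t=1,i=22
  ...#.|.  b2=0 t=4,i=3
  ....#|.  b1=0 t=3,i=16
  .....|.  b0=0 t=3,i=15
  bits 00010110011001011100111001111000 = 375770744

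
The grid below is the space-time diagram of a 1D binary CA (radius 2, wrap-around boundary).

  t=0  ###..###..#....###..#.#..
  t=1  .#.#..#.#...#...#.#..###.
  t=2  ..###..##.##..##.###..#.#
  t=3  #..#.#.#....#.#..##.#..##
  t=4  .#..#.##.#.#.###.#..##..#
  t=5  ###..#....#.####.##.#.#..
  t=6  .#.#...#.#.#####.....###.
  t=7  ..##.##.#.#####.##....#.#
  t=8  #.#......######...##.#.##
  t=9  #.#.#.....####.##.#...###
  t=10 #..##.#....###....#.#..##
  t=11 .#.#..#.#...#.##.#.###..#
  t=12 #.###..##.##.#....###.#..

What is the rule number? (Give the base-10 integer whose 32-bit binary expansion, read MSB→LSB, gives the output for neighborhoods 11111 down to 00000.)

3818114628

  nb #####: next=#  (t=6,i=13, bit31=1)
  nb ####.: next=#  (t=5,i=14, bit30=1)
  nb ###.#: next=#  (t=4,i=15, bit29=1)
  nb ###..: next=.  (t=0,i=2, bit28=0)
  nb ##.##: next=.  (t=2,i=9, bit27=0)
  nb ##.#.: next=.  (t=3,i=19, bit26=0)
  nb ##..#: next=#  (t=0,i=3, bit25=1)
  nb ##...: next=#  (t=6,i=16, bit24=1)
  nb #.###: next=#  (t=2,i=17, bit23=1)
  nb #.##.: next=.  (t=2,i=10, bit22=0)
  nb #.#.#: next=.  (t=3,i=5, bit21=0)
  nb #.#..: next=#  (t=0,i=22, bit20=1)
  nb #..##: next=.  (t=0,i=4, bit19=0)
  nb #..#.: next=.  (t=0,i=9, bit18=0)
  nb #...#: next=#  (t=1,i=10, bit17=1)
  nb #....: next=#  (t=0,i=12, bit16=1)
  nb .####: next=#  (t=5,i=13, bit15=1)
  nb .###.: next=#  (t=0,i=1, bit14=1)
  nb .##.#: next=.  (t=2,i=8, bit13=0)
  nb .##..: next=.  (t=2,i=11, bit12=0)
  nb .#.##: next=#  (t=4,i=5, bit11=1)
  nb .#.#.: next=#  (t=0,i=21, bit10=1)
  nb .#..#: next=#  (t=0,i=23, bit9=1)
  nb .#...: next=.  (t=0,i=11, bit8=0)
  nb ..###: next=.  (t=0,i=0, bit7=0)
  nb ..##.: next=#  (t=2,i=7, bit6=1)
  nb ..#.#: next=.  (t=0,i=20, bit5=0)
  nb ..#..: next=.  (t=0,i=10, bit4=0)
  nb ...##: next=.  (t=0,i=14, bit3=0)
  nb ...#.: next=#  (t=1,i=11, bit2=1)
  nb ....#: next=.  (t=0,i=13, bit1=0)
  nb .....: next=.  (t=6,i=18, bit0=0)
  bits 11100011100100111100111001000100 = 3818114628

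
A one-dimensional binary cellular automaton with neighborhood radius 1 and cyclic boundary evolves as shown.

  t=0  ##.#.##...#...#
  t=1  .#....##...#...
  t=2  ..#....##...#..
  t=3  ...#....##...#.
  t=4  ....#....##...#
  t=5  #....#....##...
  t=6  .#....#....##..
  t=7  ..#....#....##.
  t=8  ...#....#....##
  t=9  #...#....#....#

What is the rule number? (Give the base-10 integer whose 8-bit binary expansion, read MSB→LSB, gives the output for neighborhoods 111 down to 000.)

80

  ###|.  b7=0 t=0,i=0
  ##.|#  b6=1 t=0,i=1
  #.#|.  b5=0 t=0,i=2
  #..|#  b4=1 t=0,i=7
  .##|.  b3=0 t=0,i=5
  .#.|.  b2=0 t=0,i=3
  ..#|.  b1=0 t=0,i=9
  ...|.  b0=0 t=0,i=8
  bits 01010000 = 80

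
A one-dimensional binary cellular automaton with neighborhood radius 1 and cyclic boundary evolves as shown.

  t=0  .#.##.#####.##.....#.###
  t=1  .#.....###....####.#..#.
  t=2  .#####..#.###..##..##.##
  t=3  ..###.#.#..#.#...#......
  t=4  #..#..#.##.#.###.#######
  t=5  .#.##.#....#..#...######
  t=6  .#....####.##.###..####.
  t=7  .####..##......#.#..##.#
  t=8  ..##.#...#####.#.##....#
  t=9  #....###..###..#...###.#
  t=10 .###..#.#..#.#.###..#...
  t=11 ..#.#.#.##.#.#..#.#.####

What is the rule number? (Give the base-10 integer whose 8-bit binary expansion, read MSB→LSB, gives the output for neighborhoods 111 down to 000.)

149

  nb ###: next=#  (t=0,i=7, bit7=1)
  nb ##.: next=.  (t=0,i=4, bit6=0)
  nb #.#: next=.  (t=0,i=0, bit5=0)
  nb #..: next=#  (t=0,i=14, bit4=1)
  nb .##: next=.  (t=0,i=3, bit3=0)
  nb .#.: next=#  (t=0,i=1, bit2=1)
  nb ..#: next=.  (t=0,i=18, bit1=0)
  nb ...: next=#  (t=0,i=15, bit0=1)
  bits 10010101 = 149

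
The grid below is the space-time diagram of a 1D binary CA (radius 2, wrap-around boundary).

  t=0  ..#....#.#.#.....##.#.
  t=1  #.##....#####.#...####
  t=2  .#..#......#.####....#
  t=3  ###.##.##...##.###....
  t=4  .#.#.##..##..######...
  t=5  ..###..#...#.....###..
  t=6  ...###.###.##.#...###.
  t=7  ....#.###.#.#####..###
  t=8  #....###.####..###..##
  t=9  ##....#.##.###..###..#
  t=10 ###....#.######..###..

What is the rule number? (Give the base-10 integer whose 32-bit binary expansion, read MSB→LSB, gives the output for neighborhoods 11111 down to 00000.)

  #####|.  b31=0 t=1,i=10
  ####.|#  b30=1 t=1,i=11
  ###.#|.  b29=0 t=1,i=0
  ###..|#  b28=1 t=2,i=16
  ##.##|#  b27=1 t=1,i=1
  ##.#.|#  b26=1 t=0,i=19
  ##..#|#  b25=1 t=4,i=7
  ##...|#  b24=1 t=1,i=4
  #.###|#  b23=1 t=2,i=13
  #.##.|.  b22=0 t=1,i=2
  #.#.#|#  b21=1 t=0,i=9
  #.#..|#  b20=1 t=0,i=11
  #..##|.  b19=0 t=4,i=8
  #..#.|.  b18=0 t=2,i=3
  #...#|#  b17=1 t=0,i=0
  #....|.  b16=0 t=0,i=4
  .####|.  b15=0 t=1,i=9
  .###.|#  b14=1 t=3,i=1
  .##.#|#  b13=1 t=0,i=18
  .##..|.  b12=0 t=1,i=3
  .#.##|#  b11=1 t=2,i=12
  .#.#.|#  b10=1 t=0,i=8
  .#..#|#  b9=1 t=2,i=2
  .#...|#  b8=1 t=0,i=3
  ..###|.  b7=0 t=1,i=8
  ..##.|.  b6=0 t=0,i=17
  ..#.#|.  b5=0 t=0,i=7
  ..#..|#  b4=1 t=0,i=2
  ...##|.  b3=0 t=0,i=16
  ...#.|.  b2=0 t=0,i=1
  ....#|.  b1=0 t=0,i=5
  .....|#  b0=1 t=0,i=14
  bits 01011111101100100110111100010001 = 1605529361

1605529361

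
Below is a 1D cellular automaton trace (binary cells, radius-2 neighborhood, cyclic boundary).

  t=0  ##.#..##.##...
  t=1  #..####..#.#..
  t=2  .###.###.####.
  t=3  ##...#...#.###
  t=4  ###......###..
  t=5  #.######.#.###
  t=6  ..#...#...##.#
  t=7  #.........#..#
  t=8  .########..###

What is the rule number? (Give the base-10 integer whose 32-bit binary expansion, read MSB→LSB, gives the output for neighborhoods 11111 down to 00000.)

1406734051

  #####|.  b31=0 t=3,i=13
  ####.|#  b30=1 t=1,i=5
  ###.#|.  b29=0 t=2,i=3
  ###..|#  b28=1 t=1,i=6
  ##.##|.  b27=0 t=0,i=8
  ##.#.|.  b26=0 t=0,i=2
  ##..#|#  b25=1 t=1,i=7
  ##...|#  b24=1 t=0,i=11
  #.###|#  b23=1 t=2,i=5
  #.##.|#  b22=1 t=0,i=9
  #.#.#|.  b21=0 t=5,i=9
  #.#..|#  b20=1 t=0,i=3
  #..##|#  b19=1 t=0,i=5
  #..#.|.  b18=0 t=1,i=8
  #...#|.  b17=0 t=0,i=12
  #....|#  b16=1 t=4,i=4
  .####|.  b15=0 t=1,i=4
  .###.|.  b14=0 t=2,i=2
  .##.#|.  b13=0 t=0,i=1
  .##..|.  b12=0 t=0,i=10
  .#.##|#  b11=1 t=3,i=10
  .#.#.|#  b10=1 t=1,i=10
  .#..#|#  b9=1 t=0,i=4
  .#...|.  b8=0 t=3,i=6
  ..###|#  b7=1 t=1,i=3
  ..##.|#  b6=1 t=0,i=0
  ..#.#|#  b5=1 t=1,i=9
  ..#..|.  b4=0 t=1,i=0
  ...##|.  b3=0 t=0,i=13
  ...#.|.  b2=0 t=3,i=4
  ....#|#  b1=1 t=4,i=7
  .....|#  b0=1 t=4,i=5
  bits 01010011110110010000111011100011 = 1406734051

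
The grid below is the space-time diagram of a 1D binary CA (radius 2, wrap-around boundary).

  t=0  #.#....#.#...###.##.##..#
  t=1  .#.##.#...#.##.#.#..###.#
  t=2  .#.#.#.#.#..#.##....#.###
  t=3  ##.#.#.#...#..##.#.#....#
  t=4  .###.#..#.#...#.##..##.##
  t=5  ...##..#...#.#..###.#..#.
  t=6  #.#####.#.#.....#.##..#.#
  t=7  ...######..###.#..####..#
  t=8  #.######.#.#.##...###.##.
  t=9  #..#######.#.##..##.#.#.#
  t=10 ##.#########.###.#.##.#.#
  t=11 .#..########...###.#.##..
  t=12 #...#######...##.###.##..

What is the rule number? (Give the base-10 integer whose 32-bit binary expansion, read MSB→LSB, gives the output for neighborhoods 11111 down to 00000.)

3865416141

  ##### -> #   bit 31 = 1  t=6,i=4
  ####. -> #   bit 30 = 1  t=6,i=5
  ###.# -> #   bit 29 = 1  t=0,i=15
  ###.. -> .   bit 28 = 0  t=7,i=8
  ##.## -> .   bit 27 = 0  t=0,i=16
  ##.#. -> #   bit 26 = 1  t=0,i=1
  ##..# -> #   bit 25 = 1  t=0,i=22
  ##... -> .   bit 24 = 0  t=2,i=16
  #.### -> .   bit 23 = 0  t=2,i=22
  #.##. -> #   bit 22 = 1  t=0,i=17
  #.#.# -> #   bit 21 = 1  t=1,i=1
  #.#.. -> .   bit 20 = 0  t=0,i=2
  #..## -> .   bit 19 = 0  t=0,i=23
  #..#. -> #   bit 18 = 1  t=2,i=11
  #...# -> .   bit 17 = 0  t=0,i=11
  #.... -> #   bit 16 = 1  t=0,i=4
  .#### -> #   bit 15 = 1  t=6,i=3
  .###. -> .   bit 14 = 0  t=0,i=14
  .##.# -> .   bit 13 = 0  t=0,i=0
  .##.. -> #   bit 12 = 1  t=0,i=21
  .#.## -> .   bit 11 = 0  t=1,i=2
  .#.#. -> .   bit 10 = 0  t=0,i=8
  .#..# -> .   bit 9 = 0  t=1,i=18
  .#... -> #   bit 8 = 1  t=0,i=3
  ..### -> #   bit 7 = 1  t=0,i=13
  ..##. -> #   bit 6 = 1  t=0,i=24
  ..#.# -> .   bit 5 = 0  t=0,i=7
  ..#.. -> .   bit 4 = 0  t=3,i=11
  ...## -> #   bit 3 = 1  t=0,i=12
  ...#. -> #   bit 2 = 1  t=0,i=6
  ....# -> .   bit 1 = 0  t=0,i=5
  ..... -> #   bit 0 = 1  t=6,i=13
  bits 11100110011001011001000111001101 = 3865416141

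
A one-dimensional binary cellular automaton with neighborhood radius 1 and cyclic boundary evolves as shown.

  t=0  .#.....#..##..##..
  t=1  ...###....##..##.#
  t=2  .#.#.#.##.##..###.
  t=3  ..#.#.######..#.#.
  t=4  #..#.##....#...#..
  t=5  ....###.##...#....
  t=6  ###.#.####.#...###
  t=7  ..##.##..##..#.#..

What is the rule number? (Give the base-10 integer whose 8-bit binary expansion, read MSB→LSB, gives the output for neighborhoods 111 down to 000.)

  ###|.  b7=0 t=1,i=4
  ##.|#  b6=1 t=0,i=11
  #.#|#  b5=1 t=1,i=16
  #..|.  b4=0 t=0,i=2
  .##|#  b3=1 t=0,i=10
  .#.|.  b2=0 t=0,i=1
  ..#|.  b1=0 t=0,i=0
  ...|#  b0=1 t=0,i=3
  bits 01101001 = 105

105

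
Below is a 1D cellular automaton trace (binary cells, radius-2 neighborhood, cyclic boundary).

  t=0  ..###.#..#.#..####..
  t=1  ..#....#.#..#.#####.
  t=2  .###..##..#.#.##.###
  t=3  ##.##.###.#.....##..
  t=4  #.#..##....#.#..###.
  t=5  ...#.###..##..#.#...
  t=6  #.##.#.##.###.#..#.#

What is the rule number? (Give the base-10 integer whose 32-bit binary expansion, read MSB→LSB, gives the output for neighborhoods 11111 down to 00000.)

1535153141

  #####|.  b31=0 t=1,i=16
  ####.|#  b30=1 t=0,i=16
  ###.#|.  b29=0 t=0,i=4
  ###..|#  b28=1 t=0,i=17
  ##.##|#  b27=1 t=2,i=0
  ##.#.|.  b26=0 t=0,i=5
  ##..#|#  b25=1 t=2,i=4
  ##...|#  b24=1 t=0,i=18
  #.###|#  b23=1 t=1,i=14
  #.##.|.  b22=0 t=2,i=14
  #.#.#|.  b21=0 t=2,i=12
  #.#..|.  b20=0 t=0,i=6
  #..##|.  b19=0 t=0,i=13
  #..#.|.  b18=0 t=0,i=8
  #...#|.  b17=0 t=1,i=0
  #....|.  b16=0 t=0,i=19
  .####|#  b15=1 t=0,i=15
  .###.|.  b14=0 t=0,i=3
  .##.#|.  b13=0 t=2,i=15
  .##..|#  b12=1 t=2,i=7
  .#.##|.  b11=0 t=1,i=13
  .#.#.|.  b10=0 t=0,i=10
  .#..#|#  b9=1 t=0,i=7
  .#...|#  b8=1 t=1,i=3
  ..###|#  b7=1 t=0,i=2
  ..##.|#  b6=1 t=2,i=6
  ..#.#|#  b5=1 t=0,i=9
  ..#..|#  b4=1 t=1,i=2
  ...##|.  b3=0 t=0,i=1
  ...#.|#  b2=1 t=1,i=1
  ....#|.  b1=0 t=0,i=0
  .....|#  b0=1 t=3,i=13
  bits 01011011100000001001001111110101 = 1535153141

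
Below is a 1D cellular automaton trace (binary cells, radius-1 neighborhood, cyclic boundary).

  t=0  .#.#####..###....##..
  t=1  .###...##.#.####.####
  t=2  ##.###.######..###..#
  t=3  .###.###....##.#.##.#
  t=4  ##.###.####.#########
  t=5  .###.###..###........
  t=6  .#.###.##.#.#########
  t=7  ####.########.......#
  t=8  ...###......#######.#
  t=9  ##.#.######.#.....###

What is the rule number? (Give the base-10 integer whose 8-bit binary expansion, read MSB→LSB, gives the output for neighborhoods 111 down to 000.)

  [7] ### => .  t=0,i=4
  [6] ##. => #  t=0,i=7
  [5] #.# => #  t=0,i=2
  [4] #.. => #  t=0,i=8
  [3] .## => #  t=0,i=3
  [2] .#. => #  t=0,i=1
  [1] ..# => .  t=0,i=0
  [0] ... => #  t=0,i=14
  bits 01111101 = 125

125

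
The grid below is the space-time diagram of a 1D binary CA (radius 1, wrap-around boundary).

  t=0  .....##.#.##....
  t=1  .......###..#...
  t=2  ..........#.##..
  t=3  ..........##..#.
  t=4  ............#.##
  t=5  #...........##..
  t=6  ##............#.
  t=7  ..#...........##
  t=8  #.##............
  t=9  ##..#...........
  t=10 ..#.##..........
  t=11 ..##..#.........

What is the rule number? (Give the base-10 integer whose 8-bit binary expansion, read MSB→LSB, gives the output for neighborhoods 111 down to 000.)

  ### -> .   bit 7 = 0  t=1,i=8
  ##. -> .   bit 6 = 0  t=0,i=6
  #.# -> #   bit 5 = 1  t=0,i=7
  #.. -> #   bit 4 = 1  t=0,i=12
  .## -> .   bit 3 = 0  t=0,i=5
  .#. -> #   bit 2 = 1  t=0,i=8
  ..# -> .   bit 1 = 0  t=0,i=4
  ... -> .   bit 0 = 0  t=0,i=0
  bits 00110100 = 52

52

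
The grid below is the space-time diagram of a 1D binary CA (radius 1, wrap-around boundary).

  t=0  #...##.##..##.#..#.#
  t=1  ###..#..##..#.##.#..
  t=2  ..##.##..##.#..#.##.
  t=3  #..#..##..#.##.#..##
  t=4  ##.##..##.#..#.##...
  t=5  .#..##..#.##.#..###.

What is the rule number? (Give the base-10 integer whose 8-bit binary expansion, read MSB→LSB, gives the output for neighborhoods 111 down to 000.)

  ###|.  b7=0 t=1,i=1
  ##.|#  b6=1 t=0,i=0
  #.#|.  b5=0 t=0,i=6
  #..|#  b4=1 t=0,i=1
  .##|.  b3=0 t=0,i=4
  .#.|#  b2=1 t=0,i=14
  ..#|.  b1=0 t=0,i=3
  ...|#  b0=1 t=0,i=2
  bits 01010101 = 85

85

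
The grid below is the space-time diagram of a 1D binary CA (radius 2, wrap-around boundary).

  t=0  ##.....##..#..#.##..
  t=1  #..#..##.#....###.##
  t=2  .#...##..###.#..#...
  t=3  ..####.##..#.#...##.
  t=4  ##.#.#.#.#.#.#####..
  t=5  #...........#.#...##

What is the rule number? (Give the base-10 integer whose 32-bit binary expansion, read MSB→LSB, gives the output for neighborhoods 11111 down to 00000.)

  #####|.  b31=0 t=4,i=15
  ####.|.  b30=0 t=3,i=4
  ###.#|#  b29=1 t=1,i=16
  ###..|.  b28=0 t=1,i=0
  ##.##|.  b27=0 t=1,i=17
  ##.#.|.  b26=0 t=1,i=8
  ##..#|#  b25=1 t=0,i=9
  ##...|.  b24=0 t=0,i=2
  #.###|.  b23=0 t=1,i=18
  #.##.|#  b22=1 t=0,i=16
  #.#.#|.  b21=0 t=4,i=3
  #.#..|#  b20=1 t=1,i=9
  #..##|#  b19=1 t=0,i=19
  #..#.|.  b18=0 t=0,i=10
  #...#|#  b17=1 t=2,i=3
  #....|#  b16=1 t=0,i=3
  .####|#  b15=1 t=3,i=3
  .###.|.  b14=0 t=1,i=15
  .##.#|.  b13=0 t=1,i=7
  .##..|.  b12=0 t=0,i=1
  .#.##|#  b11=1 t=0,i=15
  .#.#.|.  b10=0 t=3,i=12
  .#..#|.  b9=0 t=0,i=12
  .#...|#  b8=1 t=1,i=10
  ..###|.  b7=0 t=1,i=14
  ..##.|#  b6=1 t=0,i=0
  ..#.#|#  b5=1 t=0,i=14
  ..#..|.  b4=0 t=0,i=11
  ...##|#  b3=1 t=0,i=6
  ...#.|.  b2=0 t=2,i=0
  ....#|.  b1=0 t=0,i=5
  .....|.  b0=0 t=0,i=4
  bits 00100010010110111000100101101000 = 576424296

576424296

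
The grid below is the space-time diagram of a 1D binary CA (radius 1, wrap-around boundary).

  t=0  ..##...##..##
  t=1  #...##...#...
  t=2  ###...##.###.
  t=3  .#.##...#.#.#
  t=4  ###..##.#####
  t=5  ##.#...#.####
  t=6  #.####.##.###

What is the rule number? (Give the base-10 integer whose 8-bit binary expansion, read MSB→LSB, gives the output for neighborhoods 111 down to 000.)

  [7] ### => #  t=2,i=1
  [6] ##. => .  t=0,i=3
  [5] #.# => #  t=2,i=8
  [4] #.. => #  t=0,i=0
  [3] .## => .  t=0,i=2
  [2] .#. => #  t=1,i=0
  [1] ..# => .  t=0,i=1
  [0] ... => #  t=0,i=5
  bits 10110101 = 181

181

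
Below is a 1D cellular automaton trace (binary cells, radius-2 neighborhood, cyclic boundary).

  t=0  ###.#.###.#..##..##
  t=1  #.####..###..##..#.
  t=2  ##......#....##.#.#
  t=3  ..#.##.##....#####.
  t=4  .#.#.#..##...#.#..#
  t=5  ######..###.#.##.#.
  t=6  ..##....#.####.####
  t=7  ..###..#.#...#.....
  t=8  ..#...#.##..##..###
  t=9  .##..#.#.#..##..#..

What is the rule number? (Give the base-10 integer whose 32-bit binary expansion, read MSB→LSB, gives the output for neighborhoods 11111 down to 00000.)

2771664085

  [31] ##### => #  t=0,i=0
  [30] ####. => .  t=0,i=1
  [29] ###.# => #  t=0,i=2
  [28] ###.. => .  t=1,i=5
  [27] ##.## => .  t=3,i=6
  [26] ##.#. => #  t=0,i=3
  [25] ##..# => .  t=0,i=15
  [24] ##... => #  t=2,i=2
  [23] #.### => .  t=0,i=6
  [22] #.##. => .  t=3,i=4
  [21] #.#.# => #  t=0,i=4
  [20] #.#.. => #  t=0,i=10
  [19] #..## => .  t=0,i=12
  [18] #..#. => #  t=1,i=16
  [17] #...# => .  t=3,i=0
  [16] #.... => .  t=2,i=3
  [15] .#### => .  t=0,i=18
  [14] .###. => .  t=0,i=7
  [13] .##.# => #  t=2,i=14
  [12] .##.. => #  t=0,i=14
  [11] .#.## => #  t=0,i=5
  [10] .#.#. => #  t=1,i=18
  [9] .#..# => .  t=0,i=11
  [8] .#... => .  t=2,i=9
  [7] ..### => #  t=0,i=17
  [6] ..##. => #  t=0,i=13
  [5] ..#.# => .  t=1,i=17
  [4] ..#.. => #  t=2,i=8
  [3] ...## => .  t=2,i=12
  [2] ...#. => #  t=2,i=7
  [1] ....# => .  t=2,i=6
  [0] ..... => #  t=2,i=4
  bits 10100101001101000011110011010101 = 2771664085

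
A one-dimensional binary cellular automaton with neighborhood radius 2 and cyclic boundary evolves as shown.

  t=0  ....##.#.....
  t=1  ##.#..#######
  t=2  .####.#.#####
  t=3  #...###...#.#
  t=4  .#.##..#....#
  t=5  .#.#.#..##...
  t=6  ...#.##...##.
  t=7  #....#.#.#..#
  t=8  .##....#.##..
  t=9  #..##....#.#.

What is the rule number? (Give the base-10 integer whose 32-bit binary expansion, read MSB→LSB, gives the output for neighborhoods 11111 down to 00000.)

2943419273

  ##### -> #   bit 31 = 1  t=1,i=8
  ####. -> .   bit 30 = 0  t=1,i=0
  ###.# -> #   bit 29 = 1  t=1,i=1
  ###.. -> .   bit 28 = 0  t=3,i=6
  ##.## -> #   bit 27 = 1  t=2,i=0
  ##.#. -> #   bit 26 = 1  t=0,i=6
  ##..# -> #   bit 25 = 1  t=4,i=5
  ##... -> #   bit 24 = 1  t=3,i=1
  #.### -> .   bit 23 = 0  t=2,i=1
  #.##. -> #   bit 22 = 1  t=3,i=12
  #.#.# -> #   bit 21 = 1  t=2,i=6
  #.#.. -> #   bit 20 = 1  t=0,i=7
  #..## -> .   bit 19 = 0  t=1,i=5
  #..#. -> .   bit 18 = 0  t=4,i=6
  #...# -> .   bit 17 = 0  t=3,i=2
  #.... -> #   bit 16 = 1  t=0,i=9
  .#### -> .   bit 15 = 0  t=1,i=7
  .###. -> .   bit 14 = 0  t=3,i=5
  .##.# -> .   bit 13 = 0  t=0,i=5
  .##.. -> .   bit 12 = 0  t=3,i=0
  .#.## -> .   bit 11 = 0  t=2,i=7
  .#.#. -> .   bit 10 = 0  t=4,i=0
  .#..# -> #   bit 9 = 1  t=1,i=4
  .#... -> #   bit 8 = 1  t=0,i=8
  ..### -> #   bit 7 = 1  t=1,i=6
  ..##. -> .   bit 6 = 0  t=0,i=4
  ..#.# -> .   bit 5 = 0  t=3,i=10
  ..#.. -> .   bit 4 = 0  t=4,i=7
  ...## -> #   bit 3 = 1  t=0,i=3
  ...#. -> .   bit 2 = 0  t=3,i=9
  ....# -> .   bit 1 = 0  t=0,i=2
  ..... -> #   bit 0 = 1  t=0,i=0
  bits 10101111011100010000001110001001 = 2943419273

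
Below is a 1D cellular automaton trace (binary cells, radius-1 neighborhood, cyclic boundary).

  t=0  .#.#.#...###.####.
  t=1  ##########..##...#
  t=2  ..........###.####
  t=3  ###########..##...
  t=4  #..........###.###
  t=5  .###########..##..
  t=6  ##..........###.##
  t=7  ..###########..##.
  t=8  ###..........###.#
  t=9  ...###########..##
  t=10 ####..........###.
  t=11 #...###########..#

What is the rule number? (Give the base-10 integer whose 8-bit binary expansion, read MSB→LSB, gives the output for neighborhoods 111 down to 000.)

63

  ###|.  b7=0 t=0,i=10
  ##.|.  b6=0 t=0,i=11
  #.#|#  b5=1 t=0,i=2
  #..|#  b4=1 t=0,i=6
  .##|#  b3=1 t=0,i=9
  .#.|#  b2=1 t=0,i=1
  ..#|#  b1=1 t=0,i=0
  ...|#  b0=1 t=0,i=7
  bits 00111111 = 63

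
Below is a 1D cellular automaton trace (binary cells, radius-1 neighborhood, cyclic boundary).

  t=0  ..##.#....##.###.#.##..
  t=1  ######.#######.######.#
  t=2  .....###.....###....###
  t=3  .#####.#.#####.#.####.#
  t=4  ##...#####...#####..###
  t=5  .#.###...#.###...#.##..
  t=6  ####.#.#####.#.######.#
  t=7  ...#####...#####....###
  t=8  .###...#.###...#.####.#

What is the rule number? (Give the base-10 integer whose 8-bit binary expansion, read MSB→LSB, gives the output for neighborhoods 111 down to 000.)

  [7] ### => .  t=0,i=14
  [6] ##. => #  t=0,i=3
  [5] #.# => #  t=0,i=4
  [4] #.. => .  t=0,i=6
  [3] .## => #  t=0,i=2
  [2] .#. => #  t=0,i=5
  [1] ..# => #  t=0,i=1
  [0] ... => #  t=0,i=0
  bits 01101111 = 111

111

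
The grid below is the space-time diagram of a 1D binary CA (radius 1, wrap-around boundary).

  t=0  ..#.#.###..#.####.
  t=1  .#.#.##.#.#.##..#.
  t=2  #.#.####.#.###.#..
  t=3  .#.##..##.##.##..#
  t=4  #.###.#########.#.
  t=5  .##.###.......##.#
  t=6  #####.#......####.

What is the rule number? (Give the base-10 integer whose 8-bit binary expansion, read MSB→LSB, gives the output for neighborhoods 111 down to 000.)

  ###|.  b7=0 t=0,i=7
  ##.|#  b6=1 t=0,i=8
  #.#|#  b5=1 t=0,i=3
  #..|.  b4=0 t=0,i=9
  .##|#  b3=1 t=0,i=6
  .#.|.  b2=0 t=0,i=2
  ..#|#  b1=1 t=0,i=1
  ...|.  b0=0 t=0,i=0
  bits 01101010 = 106

106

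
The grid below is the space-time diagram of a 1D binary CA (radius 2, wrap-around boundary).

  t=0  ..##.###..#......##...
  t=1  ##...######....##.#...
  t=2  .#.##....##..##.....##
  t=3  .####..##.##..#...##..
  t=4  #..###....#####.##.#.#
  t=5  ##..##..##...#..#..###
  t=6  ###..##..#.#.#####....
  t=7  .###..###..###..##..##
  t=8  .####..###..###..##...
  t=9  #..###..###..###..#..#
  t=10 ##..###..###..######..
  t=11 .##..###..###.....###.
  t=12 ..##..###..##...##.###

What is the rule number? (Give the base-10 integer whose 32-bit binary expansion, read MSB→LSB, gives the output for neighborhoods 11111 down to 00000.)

  #####|.  b31=0 t=1,i=7
  ####.|#  b30=1 t=1,i=9
  ###.#|.  b29=0 t=4,i=14
  ###..|#  b28=1 t=0,i=7
  ##.##|.  b27=0 t=0,i=4
  ##.#.|.  b26=0 t=1,i=17
  ##..#|#  b25=1 t=0,i=8
  ##...|.  b24=0 t=0,i=19
  #.###|#  b23=1 t=0,i=5
  #.##.|#  b22=1 t=2,i=3
  #.#.#|#  b21=1 t=2,i=1
  #.#..|.  b20=0 t=1,i=18
  #..##|.  b19=0 t=2,i=12
  #..#.|#  b18=1 t=0,i=9
  #...#|#  b17=1 t=1,i=3
  #....|.  b16=0 t=0,i=12
  .####|.  b15=0 t=1,i=6
  .###.|#  b14=1 t=0,i=6
  .##.#|.  b13=0 t=0,i=3
  .##..|#  b12=1 t=0,i=18
  .#.##|#  b11=1 t=2,i=2
  .#.#.|.  b10=0 t=6,i=10
  .#..#|#  b9=1 t=5,i=14
  .#...|.  b8=0 t=0,i=11
  ..###|.  b7=0 t=1,i=5
  ..##.|.  b6=0 t=0,i=2
  ..#.#|.  b5=0 t=6,i=9
  ..#..|#  b4=1 t=0,i=10
  ...##|#  b3=1 t=0,i=1
  ...#.|.  b2=0 t=5,i=12
  ....#|#  b1=1 t=0,i=0
  .....|.  b0=0 t=0,i=13
  bits 01010010111001100101101000011010 = 1390828058

1390828058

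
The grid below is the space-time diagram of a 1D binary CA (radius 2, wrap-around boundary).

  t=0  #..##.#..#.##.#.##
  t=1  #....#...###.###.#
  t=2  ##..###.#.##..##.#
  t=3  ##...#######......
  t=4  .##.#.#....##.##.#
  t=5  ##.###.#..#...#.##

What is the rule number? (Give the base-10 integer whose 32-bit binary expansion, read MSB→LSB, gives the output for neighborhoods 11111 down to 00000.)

895540541

  ##### -> .   bit 31 = 0  t=3,i=7
  ####. -> .   bit 30 = 0  t=3,i=10
  ###.# -> #   bit 29 = 1  t=1,i=11
  ###.. -> #   bit 28 = 1  t=0,i=0
  ##.## -> .   bit 27 = 0  t=1,i=12
  ##.#. -> #   bit 26 = 1  t=0,i=5
  ##..# -> .   bit 25 = 0  t=0,i=1
  ##... -> #   bit 24 = 1  t=1,i=1
  #.### -> .   bit 23 = 0  t=0,i=16
  #.##. -> #   bit 22 = 1  t=0,i=11
  #.#.# -> #   bit 21 = 1  t=0,i=14
  #.#.. -> .   bit 20 = 0  t=0,i=6
  #..## -> .   bit 19 = 0  t=0,i=2
  #..#. -> .   bit 18 = 0  t=0,i=8
  #...# -> .   bit 17 = 0  t=1,i=7
  #.... -> .   bit 16 = 0  t=1,i=2
  .#### -> #   bit 15 = 1  t=3,i=6
  .###. -> #   bit 14 = 1  t=0,i=17
  .##.# -> .   bit 13 = 0  t=0,i=4
  .##.. -> #   bit 12 = 1  t=1,i=0
  .#.## -> #   bit 11 = 1  t=0,i=10
  .#.#. -> #   bit 10 = 1  t=4,i=5
  .#..# -> .   bit 9 = 0  t=0,i=7
  .#... -> #   bit 8 = 1  t=1,i=6
  ..### -> .   bit 7 = 0  t=1,i=9
  ..##. -> .   bit 6 = 0  t=0,i=3
  ..#.# -> #   bit 5 = 1  t=0,i=9
  ..#.. -> #   bit 4 = 1  t=1,i=5
  ...## -> #   bit 3 = 1  t=1,i=8
  ...#. -> #   bit 2 = 1  t=1,i=4
  ....# -> .   bit 1 = 0  t=1,i=3
  ..... -> #   bit 0 = 1  t=3,i=14
  bits 00110101011000001101110100111101 = 895540541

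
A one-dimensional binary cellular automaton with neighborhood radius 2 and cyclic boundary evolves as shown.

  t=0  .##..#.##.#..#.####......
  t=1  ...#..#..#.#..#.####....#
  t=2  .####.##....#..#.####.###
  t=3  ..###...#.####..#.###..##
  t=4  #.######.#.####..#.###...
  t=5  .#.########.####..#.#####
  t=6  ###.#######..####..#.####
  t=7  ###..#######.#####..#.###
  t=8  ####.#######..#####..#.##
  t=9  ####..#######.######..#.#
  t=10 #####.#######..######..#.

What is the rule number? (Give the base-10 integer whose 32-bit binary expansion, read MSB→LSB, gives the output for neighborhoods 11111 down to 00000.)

4146252438

  nb #####: next=#  (t=4,i=4, bit31=1)
  nb ####.: next=#  (t=0,i=17, bit30=1)
  nb ###.#: next=#  (t=2,i=4, bit29=1)
  nb ###..: next=#  (t=0,i=18, bit28=1)
  nb ##.##: next=.  (t=2,i=0, bit27=0)
  nb ##.#.: next=#  (t=0,i=9, bit26=1)
  nb ##..#: next=#  (t=0,i=3, bit25=1)
  nb ##...: next=#  (t=0,i=19, bit24=1)
  nb #.###: next=.  (t=0,i=15, bit23=0)
  nb #.##.: next=.  (t=0,i=7, bit22=0)
  nb #.#.#: next=#  (t=4,i=9, bit21=1)
  nb #.#..: next=.  (t=0,i=10, bit20=0)
  nb #..##: next=.  (t=3,i=1, bit19=0)
  nb #..#.: next=.  (t=0,i=4, bit18=0)
  nb #...#: next=#  (t=1,i=1, bit17=1)
  nb #....: next=.  (t=0,i=20, bit16=0)
  nb .####: next=#  (t=0,i=16, bit15=1)
  nb .###.: next=#  (t=2,i=23, bit14=1)
  nb .##.#: next=.  (t=0,i=8, bit13=0)
  nb .##..: next=.  (t=0,i=2, bit12=0)
  nb .#.##: next=#  (t=0,i=6, bit11=1)
  nb .#.#.: next=.  (t=1,i=10, bit10=0)
  nb .#..#: next=#  (t=0,i=11, bit9=1)
  nb .#...: next=.  (t=1,i=0, bit8=0)
  nb ..###: next=#  (t=3,i=2, bit7=1)
  nb ..##.: next=.  (t=0,i=1, bit6=0)
  nb ..#.#: next=.  (t=0,i=5, bit5=0)
  nb ..#..: next=#  (t=1,i=3, bit4=1)
  nb ...##: next=.  (t=0,i=0, bit3=0)
  nb ...#.: next=#  (t=1,i=2, bit2=1)
  nb ....#: next=#  (t=0,i=24, bit1=1)
  nb .....: next=.  (t=0,i=21, bit0=0)
  bits 11110111001000101100101010010110 = 4146252438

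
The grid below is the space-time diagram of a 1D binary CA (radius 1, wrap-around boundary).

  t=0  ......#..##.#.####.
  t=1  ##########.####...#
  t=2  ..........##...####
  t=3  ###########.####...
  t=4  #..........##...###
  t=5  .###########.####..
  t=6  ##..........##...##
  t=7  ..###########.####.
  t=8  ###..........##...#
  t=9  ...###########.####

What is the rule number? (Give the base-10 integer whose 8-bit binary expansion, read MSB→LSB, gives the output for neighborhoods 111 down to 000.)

  [7] ### => .  t=0,i=15
  [6] ##. => .  t=0,i=10
  [5] #.# => #  t=0,i=11
  [4] #.. => #  t=0,i=7
  [3] .## => #  t=0,i=9
  [2] .#. => #  t=0,i=6
  [1] ..# => #  t=0,i=5
  [0] ... => #  t=0,i=0
  bits 00111111 = 63

63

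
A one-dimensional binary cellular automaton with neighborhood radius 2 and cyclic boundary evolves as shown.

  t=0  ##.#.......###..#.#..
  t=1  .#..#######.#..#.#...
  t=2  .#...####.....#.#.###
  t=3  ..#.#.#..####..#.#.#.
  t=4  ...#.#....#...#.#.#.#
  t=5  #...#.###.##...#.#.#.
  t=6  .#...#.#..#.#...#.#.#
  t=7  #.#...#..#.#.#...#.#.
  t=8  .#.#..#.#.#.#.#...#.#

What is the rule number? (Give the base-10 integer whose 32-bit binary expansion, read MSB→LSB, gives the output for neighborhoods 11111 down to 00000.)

  nb #####: next=#  (t=1,i=6, bit31=1)
  nb ####.: next=.  (t=1,i=9, bit30=0)
  nb ###.#: next=.  (t=1,i=10, bit29=0)
  nb ###..: next=.  (t=0,i=13, bit28=0)
  nb ##.##: next=.  (t=5,i=9, bit27=0)
  nb ##.#.: next=.  (t=0,i=2, bit26=0)
  nb ##..#: next=.  (t=0,i=14, bit25=0)
  nb ##...: next=#  (t=2,i=9, bit24=1)
  nb #.###: next=.  (t=2,i=18, bit23=0)
  nb #.##.: next=#  (t=5,i=10, bit22=1)
  nb #.#.#: next=.  (t=2,i=16, bit21=0)
  nb #.#..: next=.  (t=0,i=3, bit20=0)
  nb #..##: next=.  (t=0,i=20, bit19=0)
  nb #..#.: next=#  (t=0,i=15, bit18=1)
  nb #...#: next=.  (t=2,i=3, bit17=0)
  nb #....: next=#  (t=0,i=5, bit16=1)
  nb .####: next=#  (t=1,i=5, bit15=1)
  nb .###.: next=#  (t=0,i=12, bit14=1)
  nb .##.#: next=#  (t=0,i=1, bit13=1)
  nb .##..: next=.  (t=5,i=11, bit12=0)
  nb .#.##: next=#  (t=2,i=17, bit11=1)
  nb .#.#.: next=#  (t=0,i=17, bit10=1)
  nb .#..#: next=.  (t=0,i=19, bit9=0)
  nb .#...: next=#  (t=0,i=4, bit8=1)
  nb ..###: next=.  (t=0,i=11, bit7=0)
  nb ..##.: next=.  (t=0,i=0, bit6=0)
  nb ..#.#: next=.  (t=0,i=16, bit5=0)
  nb ..#..: next=#  (t=1,i=1, bit4=1)
  nb ...##: next=#  (t=0,i=10, bit3=1)
  nb ...#.: next=.  (t=1,i=0, bit2=0)
  nb ....#: next=#  (t=0,i=9, bit1=1)
  nb .....: next=#  (t=0,i=6, bit0=1)
  bits 10000001010001011110110100011011 = 2168843547

2168843547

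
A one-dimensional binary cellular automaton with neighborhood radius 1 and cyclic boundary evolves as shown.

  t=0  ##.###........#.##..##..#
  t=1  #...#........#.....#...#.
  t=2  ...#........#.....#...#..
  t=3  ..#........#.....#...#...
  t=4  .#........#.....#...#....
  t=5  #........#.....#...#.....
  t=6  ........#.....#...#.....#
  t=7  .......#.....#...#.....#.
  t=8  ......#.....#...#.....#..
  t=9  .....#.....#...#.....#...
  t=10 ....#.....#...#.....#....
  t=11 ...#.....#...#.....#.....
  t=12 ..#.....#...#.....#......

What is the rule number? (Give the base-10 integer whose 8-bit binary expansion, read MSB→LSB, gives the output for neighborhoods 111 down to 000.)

130

  ###|#  b7=1 t=0,i=0
  ##.|.  b6=0 t=0,i=1
  #.#|.  b5=0 t=0,i=2
  #..|.  b4=0 t=0,i=6
  .##|.  b3=0 t=0,i=3
  .#.|.  b2=0 t=0,i=14
  ..#|#  b1=1 t=0,i=13
  ...|.  b0=0 t=0,i=7
  bits 10000010 = 130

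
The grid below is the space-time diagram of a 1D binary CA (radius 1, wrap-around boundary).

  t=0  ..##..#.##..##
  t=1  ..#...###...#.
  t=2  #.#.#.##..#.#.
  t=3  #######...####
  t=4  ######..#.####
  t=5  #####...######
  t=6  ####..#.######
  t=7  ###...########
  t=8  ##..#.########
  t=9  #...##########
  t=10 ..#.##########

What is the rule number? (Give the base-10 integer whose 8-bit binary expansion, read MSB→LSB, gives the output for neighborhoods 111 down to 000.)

  [7] ### => #  t=1,i=7
  [6] ##. => .  t=0,i=3
  [5] #.# => #  t=0,i=7
  [4] #.. => .  t=0,i=0
  [3] .## => #  t=0,i=2
  [2] .#. => #  t=0,i=6
  [1] ..# => .  t=0,i=1
  [0] ... => #  t=1,i=0
  bits 10101101 = 173

173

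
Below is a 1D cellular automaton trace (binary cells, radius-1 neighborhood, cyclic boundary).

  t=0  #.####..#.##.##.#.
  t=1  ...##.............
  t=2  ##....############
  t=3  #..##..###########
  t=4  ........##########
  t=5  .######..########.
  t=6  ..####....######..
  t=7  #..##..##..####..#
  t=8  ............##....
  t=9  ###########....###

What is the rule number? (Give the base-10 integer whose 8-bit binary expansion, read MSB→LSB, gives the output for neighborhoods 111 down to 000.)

129

  ### -> #   bit 7 = 1  t=0,i=3
  ##. -> .   bit 6 = 0  t=0,i=5
  #.# -> .   bit 5 = 0  t=0,i=1
  #.. -> .   bit 4 = 0  t=0,i=6
  .## -> .   bit 3 = 0  t=0,i=2
  .#. -> .   bit 2 = 0  t=0,i=0
  ..# -> .   bit 1 = 0  t=0,i=7
  ... -> #   bit 0 = 1  t=1,i=0
  bits 10000001 = 129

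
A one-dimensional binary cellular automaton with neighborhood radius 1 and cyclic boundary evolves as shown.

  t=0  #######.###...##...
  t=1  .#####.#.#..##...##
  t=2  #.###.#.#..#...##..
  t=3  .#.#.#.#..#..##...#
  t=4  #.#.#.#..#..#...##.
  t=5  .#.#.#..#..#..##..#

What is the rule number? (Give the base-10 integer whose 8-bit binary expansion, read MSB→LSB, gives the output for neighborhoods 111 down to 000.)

163

  [7] ### => #  t=0,i=1
  [6] ##. => .  t=0,i=6
  [5] #.# => #  t=0,i=7
  [4] #.. => .  t=0,i=11
  [3] .## => .  t=0,i=0
  [2] .#. => .  t=1,i=7
  [1] ..# => #  t=0,i=13
  [0] ... => #  t=0,i=12
  bits 10100011 = 163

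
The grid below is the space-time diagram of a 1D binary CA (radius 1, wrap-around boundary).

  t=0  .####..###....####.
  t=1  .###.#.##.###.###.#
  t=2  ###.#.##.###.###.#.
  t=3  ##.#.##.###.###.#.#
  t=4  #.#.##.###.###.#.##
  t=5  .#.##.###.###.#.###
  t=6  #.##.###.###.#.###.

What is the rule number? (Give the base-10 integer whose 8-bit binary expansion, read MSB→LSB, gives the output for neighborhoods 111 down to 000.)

  ###|#  b7=1 t=0,i=2
  ##.|.  b6=0 t=0,i=4
  #.#|#  b5=1 t=1,i=0
  #..|#  b4=1 t=0,i=5
  .##|#  b3=1 t=0,i=1
  .#.|.  b2=0 t=1,i=5
  ..#|.  b1=0 t=0,i=0
  ...|#  b0=1 t=0,i=11
  bits 10111001 = 185

185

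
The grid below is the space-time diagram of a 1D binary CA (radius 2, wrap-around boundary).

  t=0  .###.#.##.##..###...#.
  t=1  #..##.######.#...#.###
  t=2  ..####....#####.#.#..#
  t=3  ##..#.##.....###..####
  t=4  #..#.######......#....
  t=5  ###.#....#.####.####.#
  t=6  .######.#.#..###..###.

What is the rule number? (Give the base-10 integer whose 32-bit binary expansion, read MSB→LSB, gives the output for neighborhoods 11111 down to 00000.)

  nb #####: next=.  (t=1,i=8, bit31=0)
  nb ####.: next=#  (t=1,i=10, bit30=1)
  nb ###.#: next=#  (t=0,i=3, bit29=1)
  nb ###..: next=.  (t=0,i=16, bit28=0)
  nb ##.##: next=#  (t=0,i=9, bit27=1)
  nb ##.#.: next=#  (t=0,i=4, bit26=1)
  nb ##..#: next=.  (t=0,i=12, bit25=0)
  nb ##...: next=#  (t=0,i=17, bit24=1)
  nb #.###: next=.  (t=1,i=6, bit23=0)
  nb #.##.: next=#  (t=0,i=7, bit22=1)
  nb #.#.#: next=.  (t=0,i=5, bit21=0)
  nb #.#..: next=#  (t=1,i=13, bit20=1)
  nb #..##: next=#  (t=0,i=0, bit19=1)
  nb #..#.: next=#  (t=2,i=20, bit18=1)
  nb #...#: next=.  (t=0,i=18, bit17=0)
  nb #....: next=#  (t=2,i=7, bit16=1)
  nb .####: next=.  (t=1,i=7, bit15=0)
  nb .###.: next=.  (t=0,i=2, bit14=0)
  nb .##.#: next=#  (t=0,i=8, bit13=1)
  nb .##..: next=#  (t=0,i=11, bit12=1)
  nb .#.##: next=#  (t=0,i=6, bit11=1)
  nb .#.#.: next=.  (t=2,i=17, bit10=0)
  nb .#..#: next=#  (t=0,i=21, bit9=1)
  nb .#...: next=#  (t=1,i=14, bit8=1)
  nb ..###: next=.  (t=0,i=1, bit7=0)
  nb ..##.: next=#  (t=1,i=3, bit6=1)
  nb ..#.#: next=.  (t=1,i=17, bit5=0)
  nb ..#..: next=#  (t=0,i=20, bit4=1)
  nb ...##: next=.  (t=2,i=9, bit3=0)
  nb ...#.: next=#  (t=0,i=19, bit2=1)
  nb ....#: next=.  (t=2,i=8, bit1=0)
  nb .....: next=#  (t=3,i=10, bit0=1)
  bits 01101101010111010011101101010101 = 1834826581

1834826581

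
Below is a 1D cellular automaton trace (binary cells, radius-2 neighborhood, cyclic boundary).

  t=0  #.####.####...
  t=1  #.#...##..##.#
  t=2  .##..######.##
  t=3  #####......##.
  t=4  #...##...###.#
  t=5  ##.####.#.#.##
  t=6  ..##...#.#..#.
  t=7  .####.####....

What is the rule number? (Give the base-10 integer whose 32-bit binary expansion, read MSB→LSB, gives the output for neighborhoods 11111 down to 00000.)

  #####|.  b31=0 t=2,i=7
  ####.|.  b30=0 t=0,i=4
  ###.#|.  b29=0 t=0,i=5
  ###..|#  b28=1 t=0,i=10
  ##.##|#  b27=1 t=0,i=6
  ##.#.|#  b26=1 t=1,i=1
  ##..#|#  b25=1 t=1,i=8
  ##...|#  b24=1 t=0,i=11
  #.###|#  b23=1 t=0,i=2
  #.##.|#  b22=1 t=1,i=13
  #.#.#|.  b21=0 t=5,i=8
  #.#..|#  b20=1 t=1,i=2
  #..##|#  b19=1 t=1,i=9
  #..#.|.  b18=0 t=6,i=11
  #...#|.  b17=0 t=0,i=12
  #....|.  b16=0 t=3,i=6
  .####|.  b15=0 t=0,i=3
  .###.|#  b14=1 t=4,i=10
  .##.#|.  b13=0 t=1,i=0
  .##..|#  b12=1 t=1,i=7
  .#.##|.  b11=0 t=0,i=1
  .#.#.|#  b10=1 t=5,i=9
  .#..#|.  b9=0 t=6,i=10
  .#...|.  b8=0 t=1,i=3
  ..###|.  b7=0 t=2,i=5
  ..##.|#  b6=1 t=1,i=6
  ..#.#|#  b5=1 t=0,i=0
  ..#..|.  b4=0 t=6,i=12
  ...##|#  b3=1 t=1,i=5
  ...#.|#  b2=1 t=0,i=13
  ....#|#  b1=1 t=3,i=9
  .....|.  b0=0 t=3,i=7
  bits 00011111110110000101010001101110 = 534271086

534271086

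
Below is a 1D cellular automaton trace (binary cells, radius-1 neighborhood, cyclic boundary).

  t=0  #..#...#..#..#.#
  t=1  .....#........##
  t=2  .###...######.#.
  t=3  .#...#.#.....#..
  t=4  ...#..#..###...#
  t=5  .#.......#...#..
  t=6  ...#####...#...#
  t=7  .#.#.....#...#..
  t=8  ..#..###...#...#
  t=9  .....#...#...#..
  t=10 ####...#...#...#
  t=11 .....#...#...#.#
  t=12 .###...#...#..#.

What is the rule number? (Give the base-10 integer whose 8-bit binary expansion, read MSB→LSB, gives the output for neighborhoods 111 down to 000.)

41

  [7] ### => .  t=2,i=2
  [6] ##. => .  t=0,i=0
  [5] #.# => #  t=0,i=14
  [4] #.. => .  t=0,i=1
  [3] .## => #  t=0,i=15
  [2] .#. => .  t=0,i=3
  [1] ..# => .  t=0,i=2
  [0] ... => #  t=0,i=5
  bits 00101001 = 41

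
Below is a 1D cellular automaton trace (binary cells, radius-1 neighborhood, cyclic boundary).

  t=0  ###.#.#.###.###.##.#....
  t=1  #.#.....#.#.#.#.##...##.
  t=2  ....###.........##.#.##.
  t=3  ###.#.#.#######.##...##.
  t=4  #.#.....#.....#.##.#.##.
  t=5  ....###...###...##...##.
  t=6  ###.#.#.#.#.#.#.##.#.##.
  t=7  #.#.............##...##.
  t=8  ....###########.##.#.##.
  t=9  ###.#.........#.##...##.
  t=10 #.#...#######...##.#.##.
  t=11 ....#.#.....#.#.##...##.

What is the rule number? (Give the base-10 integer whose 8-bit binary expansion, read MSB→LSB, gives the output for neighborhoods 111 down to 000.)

73

  nb ###: next=.  (t=0,i=1, bit7=0)
  nb ##.: next=#  (t=0,i=2, bit6=1)
  nb #.#: next=.  (t=0,i=3, bit5=0)
  nb #..: next=.  (t=0,i=20, bit4=0)
  nb .##: next=#  (t=0,i=0, bit3=1)
  nb .#.: next=.  (t=0,i=4, bit2=0)
  nb ..#: next=.  (t=0,i=23, bit1=0)
  nb ...: next=#  (t=0,i=21, bit0=1)
  bits 01001001 = 73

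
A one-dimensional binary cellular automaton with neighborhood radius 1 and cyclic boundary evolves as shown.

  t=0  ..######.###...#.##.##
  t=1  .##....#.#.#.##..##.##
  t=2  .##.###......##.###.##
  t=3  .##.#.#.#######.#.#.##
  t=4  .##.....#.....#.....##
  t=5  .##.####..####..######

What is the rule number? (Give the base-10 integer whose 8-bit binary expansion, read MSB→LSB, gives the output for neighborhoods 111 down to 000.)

75

  nb ###: next=.  (t=0,i=3, bit7=0)
  nb ##.: next=#  (t=0,i=7, bit6=1)
  nb #.#: next=.  (t=0,i=8, bit5=0)
  nb #..: next=.  (t=0,i=0, bit4=0)
  nb .##: next=#  (t=0,i=2, bit3=1)
  nb .#.: next=.  (t=0,i=15, bit2=0)
  nb ..#: next=#  (t=0,i=1, bit1=1)
  nb ...: next=#  (t=0,i=13, bit0=1)
  bits 01001011 = 75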